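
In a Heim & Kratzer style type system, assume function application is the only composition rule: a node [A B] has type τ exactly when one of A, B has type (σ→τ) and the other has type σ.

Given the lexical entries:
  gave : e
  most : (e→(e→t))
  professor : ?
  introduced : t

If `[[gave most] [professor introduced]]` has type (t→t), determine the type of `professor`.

(t→((e→t)→(t→t)))

[[gave most] [professor introduced]] must have type (t→t). The sister [gave most] has type (e→t); that is not a function onto (t→t), so [professor introduced] must be the functor, of type ((e→t)→(t→t)).
[professor introduced] must have type ((e→t)→(t→t)). The sister introduced has type t; that is not a function onto ((e→t)→(t→t)), so professor must be the functor, of type (t→((e→t)→(t→t))).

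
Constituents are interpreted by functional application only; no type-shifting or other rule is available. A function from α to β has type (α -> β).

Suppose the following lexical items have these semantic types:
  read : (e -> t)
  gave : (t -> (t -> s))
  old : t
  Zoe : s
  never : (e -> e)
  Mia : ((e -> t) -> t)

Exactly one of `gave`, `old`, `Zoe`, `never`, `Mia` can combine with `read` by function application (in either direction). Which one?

Mia

gave : (t -> (t -> s)) — neither side's domain matches the other.
old : t — neither side's domain matches the other.
Zoe : s — neither side's domain matches the other.
never : (e -> e) — neither side's domain matches the other.
Mia — combines: Mia : ((e -> t) -> t) takes read : (e -> t) as argument, giving t.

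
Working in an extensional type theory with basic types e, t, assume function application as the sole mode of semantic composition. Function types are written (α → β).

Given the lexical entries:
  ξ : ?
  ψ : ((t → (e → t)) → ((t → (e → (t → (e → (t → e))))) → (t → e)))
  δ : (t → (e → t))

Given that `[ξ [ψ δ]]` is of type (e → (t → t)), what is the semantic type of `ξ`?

(((t → (e → (t → (e → (t → e))))) → (t → e)) → (e → (t → t)))

[ξ [ψ δ]] must have type (e → (t → t)). The sister [ψ δ] has type ((t → (e → (t → (e → (t → e))))) → (t → e)); that is not a function onto (e → (t → t)), so ξ must be the functor, of type (((t → (e → (t → (e → (t → e))))) → (t → e)) → (e → (t → t))).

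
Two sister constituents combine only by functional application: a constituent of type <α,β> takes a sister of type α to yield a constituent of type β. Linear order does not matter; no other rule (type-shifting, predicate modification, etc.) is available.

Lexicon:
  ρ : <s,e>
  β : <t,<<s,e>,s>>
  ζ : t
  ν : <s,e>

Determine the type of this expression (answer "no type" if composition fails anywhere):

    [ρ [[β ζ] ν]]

[β ζ] — β of type <t,<<s,e>,s>> combines with ζ of type t: type <<s,e>,s>.
[[β ζ] ν] — [β ζ] of type <<s,e>,s> combines with ν of type <s,e>: type s.
[ρ [[β ζ] ν]] — ρ of type <s,e> combines with [[β ζ] ν] of type s: type e.

e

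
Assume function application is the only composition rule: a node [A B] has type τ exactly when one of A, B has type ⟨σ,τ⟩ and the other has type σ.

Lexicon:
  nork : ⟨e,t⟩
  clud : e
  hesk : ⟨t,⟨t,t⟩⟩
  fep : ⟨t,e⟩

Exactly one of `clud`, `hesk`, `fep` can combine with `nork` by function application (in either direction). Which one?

clud — combines: nork : ⟨e,t⟩ takes clud : e as argument, giving t.
hesk : ⟨t,⟨t,t⟩⟩ — nork needs e; hesk needs t; neither fits.
fep : ⟨t,e⟩ — nork needs e; fep needs t; neither fits.

clud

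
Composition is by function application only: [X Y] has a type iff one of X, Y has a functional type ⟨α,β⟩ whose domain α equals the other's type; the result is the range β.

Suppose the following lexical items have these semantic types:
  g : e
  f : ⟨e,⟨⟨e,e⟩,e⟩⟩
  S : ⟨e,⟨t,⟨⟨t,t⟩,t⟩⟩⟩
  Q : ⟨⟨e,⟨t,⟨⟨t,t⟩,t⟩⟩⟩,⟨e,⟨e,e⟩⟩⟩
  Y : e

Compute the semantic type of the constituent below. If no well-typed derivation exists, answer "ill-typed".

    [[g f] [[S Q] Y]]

e

[g f]: f is ⟨e,⟨⟨e,e⟩,e⟩⟩, g is e; result ⟨⟨e,e⟩,e⟩.
[S Q]: Q is ⟨⟨e,⟨t,⟨⟨t,t⟩,t⟩⟩⟩,⟨e,⟨e,e⟩⟩⟩, S is ⟨e,⟨t,⟨⟨t,t⟩,t⟩⟩⟩; result ⟨e,⟨e,e⟩⟩.
[[S Q] Y]: [S Q] is ⟨e,⟨e,e⟩⟩, Y is e; result ⟨e,e⟩.
[[g f] [[S Q] Y]]: [g f] is ⟨⟨e,e⟩,e⟩, [[S Q] Y] is ⟨e,e⟩; result e.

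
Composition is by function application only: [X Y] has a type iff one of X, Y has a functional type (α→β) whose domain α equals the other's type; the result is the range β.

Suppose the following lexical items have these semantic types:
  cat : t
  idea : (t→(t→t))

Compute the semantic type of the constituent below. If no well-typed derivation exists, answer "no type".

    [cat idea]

(t→t)

[cat idea]: idea is (t→(t→t)), cat is t; result (t→t).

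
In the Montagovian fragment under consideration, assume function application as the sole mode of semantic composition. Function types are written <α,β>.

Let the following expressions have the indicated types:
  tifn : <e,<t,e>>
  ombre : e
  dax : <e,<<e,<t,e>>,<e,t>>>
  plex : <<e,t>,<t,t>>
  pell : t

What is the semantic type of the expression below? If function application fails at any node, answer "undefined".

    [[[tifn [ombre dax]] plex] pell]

t

[ombre dax]: <e,<<e,<t,e>>,<e,t>>> applied to e yields <<e,<t,e>>,<e,t>>.
[tifn [ombre dax]]: <<e,<t,e>>,<e,t>> applied to <e,<t,e>> yields <e,t>.
[[tifn [ombre dax]] plex]: <<e,t>,<t,t>> applied to <e,t> yields <t,t>.
[[[tifn [ombre dax]] plex] pell]: <t,t> applied to t yields t.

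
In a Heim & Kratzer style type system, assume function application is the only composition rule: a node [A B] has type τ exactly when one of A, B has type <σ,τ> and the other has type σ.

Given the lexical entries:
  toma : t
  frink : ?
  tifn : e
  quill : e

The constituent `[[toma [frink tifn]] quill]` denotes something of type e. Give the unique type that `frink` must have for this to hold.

<e,<t,<e,e>>>

For [[toma [frink tifn]] quill] to have type e with quill of type e, [toma [frink tifn]] must be the function: [toma [frink tifn]] : <e,e>.
For [toma [frink tifn]] to have type <e,e> with toma of type t, [frink tifn] must be the function: [frink tifn] : <t,<e,e>>.
For [frink tifn] to have type <t,<e,e>> with tifn of type e, frink must be the function: frink : <e,<t,<e,e>>>.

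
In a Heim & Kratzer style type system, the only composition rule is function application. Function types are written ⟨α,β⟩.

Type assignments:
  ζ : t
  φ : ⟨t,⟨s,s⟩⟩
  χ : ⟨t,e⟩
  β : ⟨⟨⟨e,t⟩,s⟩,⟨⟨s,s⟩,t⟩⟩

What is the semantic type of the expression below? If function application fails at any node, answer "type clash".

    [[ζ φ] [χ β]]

[ζ φ]: functor φ : ⟨t,⟨s,s⟩⟩, argument ζ : t; result ⟨s,s⟩.
[χ β]: ⟨t,e⟩ with ⟨⟨⟨e,t⟩,s⟩,⟨⟨s,s⟩,t⟩⟩ — neither is a function whose domain matches the other; composition fails here.

type clash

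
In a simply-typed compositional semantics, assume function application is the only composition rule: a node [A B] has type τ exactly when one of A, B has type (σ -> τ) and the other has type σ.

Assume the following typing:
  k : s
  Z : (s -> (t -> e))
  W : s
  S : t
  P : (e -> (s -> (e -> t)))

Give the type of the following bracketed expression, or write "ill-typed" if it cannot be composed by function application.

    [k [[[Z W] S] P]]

(e -> t)

[Z W]: (s -> (t -> e)) applied to s yields (t -> e).
[[Z W] S]: (t -> e) applied to t yields e.
[[[Z W] S] P]: (e -> (s -> (e -> t))) applied to e yields (s -> (e -> t)).
[k [[[Z W] S] P]]: (s -> (e -> t)) applied to s yields (e -> t).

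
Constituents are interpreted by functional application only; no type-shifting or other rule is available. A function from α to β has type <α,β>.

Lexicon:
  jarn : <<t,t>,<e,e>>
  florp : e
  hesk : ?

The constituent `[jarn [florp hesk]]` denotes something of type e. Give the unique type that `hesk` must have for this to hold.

At [jarn [florp hesk]] (required: e): jarn is <<t,t>,<e,e>>, which is not a function with range e; hence [florp hesk] is the functor — type <<<t,t>,<e,e>>,e>.
At [florp hesk] (required: <<<t,t>,<e,e>>,e>): florp is e, which is not a function with range <<<t,t>,<e,e>>,e>; hence hesk is the functor — type <e,<<<t,t>,<e,e>>,e>>.

<e,<<<t,t>,<e,e>>,e>>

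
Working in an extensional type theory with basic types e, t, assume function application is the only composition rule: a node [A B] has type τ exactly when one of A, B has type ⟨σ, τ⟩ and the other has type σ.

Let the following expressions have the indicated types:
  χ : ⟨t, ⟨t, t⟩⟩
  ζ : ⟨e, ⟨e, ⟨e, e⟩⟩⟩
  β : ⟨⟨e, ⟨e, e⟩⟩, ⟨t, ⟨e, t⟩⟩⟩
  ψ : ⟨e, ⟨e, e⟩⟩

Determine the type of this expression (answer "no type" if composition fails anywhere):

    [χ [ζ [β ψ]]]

no type

[β ψ]: β is ⟨⟨e, ⟨e, e⟩⟩, ⟨t, ⟨e, t⟩⟩⟩, ψ is ⟨e, ⟨e, e⟩⟩; result ⟨t, ⟨e, t⟩⟩.
[ζ [β ψ]]: ⟨e, ⟨e, ⟨e, e⟩⟩⟩ with ⟨t, ⟨e, t⟩⟩ — neither is a function whose domain matches the other; composition fails here.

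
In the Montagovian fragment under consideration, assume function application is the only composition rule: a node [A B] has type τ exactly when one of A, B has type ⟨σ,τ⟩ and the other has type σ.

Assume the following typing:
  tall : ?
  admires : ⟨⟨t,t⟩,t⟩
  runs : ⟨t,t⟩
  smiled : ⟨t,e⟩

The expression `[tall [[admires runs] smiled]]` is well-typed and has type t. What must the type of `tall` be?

⟨e,t⟩

For [tall [[admires runs] smiled]] to have type t with [[admires runs] smiled] of type e, tall must be the function: tall : ⟨e,t⟩.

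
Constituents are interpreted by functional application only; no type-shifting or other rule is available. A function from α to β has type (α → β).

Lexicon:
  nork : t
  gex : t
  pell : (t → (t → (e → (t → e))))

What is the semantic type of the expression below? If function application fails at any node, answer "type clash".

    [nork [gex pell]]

[gex pell]: pell is (t → (t → (e → (t → e)))), gex is t; result (t → (e → (t → e))).
[nork [gex pell]]: [gex pell] is (t → (e → (t → e))), nork is t; result (e → (t → e)).

(e → (t → e))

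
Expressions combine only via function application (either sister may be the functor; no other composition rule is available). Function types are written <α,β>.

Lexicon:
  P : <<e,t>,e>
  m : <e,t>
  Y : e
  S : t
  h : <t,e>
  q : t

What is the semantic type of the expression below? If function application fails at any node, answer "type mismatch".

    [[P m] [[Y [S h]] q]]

[P m]: P is <<e,t>,e>, m is <e,t>; result e.
[S h]: h is <t,e>, S is t; result e.
[Y [S h]]: e and e cannot combine by function application — type clash.

type mismatch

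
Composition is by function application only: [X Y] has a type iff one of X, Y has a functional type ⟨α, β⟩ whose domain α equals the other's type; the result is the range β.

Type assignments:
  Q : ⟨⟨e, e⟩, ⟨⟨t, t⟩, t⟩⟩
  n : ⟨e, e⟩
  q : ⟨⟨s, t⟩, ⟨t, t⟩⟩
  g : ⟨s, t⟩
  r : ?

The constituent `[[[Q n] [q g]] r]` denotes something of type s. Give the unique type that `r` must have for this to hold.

⟨t, s⟩

At [[[Q n] [q g]] r] (required: s): [[Q n] [q g]] is t, which is not a function with range s; hence r is the functor — type ⟨t, s⟩.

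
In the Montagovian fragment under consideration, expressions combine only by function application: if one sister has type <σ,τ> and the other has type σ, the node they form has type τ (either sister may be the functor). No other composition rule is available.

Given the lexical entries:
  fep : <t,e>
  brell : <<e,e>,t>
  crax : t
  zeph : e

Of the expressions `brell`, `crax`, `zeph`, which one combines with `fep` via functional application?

brell : <<e,e>,t> — neither side's domain matches the other.
crax — combines: fep : <t,e> takes crax : t as argument, giving e.
zeph : e — neither side's domain matches the other.

crax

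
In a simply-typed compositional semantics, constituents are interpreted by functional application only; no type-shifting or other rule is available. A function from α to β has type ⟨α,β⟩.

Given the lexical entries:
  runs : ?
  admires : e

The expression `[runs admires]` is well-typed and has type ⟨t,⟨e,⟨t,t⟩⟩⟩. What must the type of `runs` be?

[runs admires] must have type ⟨t,⟨e,⟨t,t⟩⟩⟩. The sister admires has type e; that is not a function onto ⟨t,⟨e,⟨t,t⟩⟩⟩, so runs must be the functor, of type ⟨e,⟨t,⟨e,⟨t,t⟩⟩⟩⟩.

⟨e,⟨t,⟨e,⟨t,t⟩⟩⟩⟩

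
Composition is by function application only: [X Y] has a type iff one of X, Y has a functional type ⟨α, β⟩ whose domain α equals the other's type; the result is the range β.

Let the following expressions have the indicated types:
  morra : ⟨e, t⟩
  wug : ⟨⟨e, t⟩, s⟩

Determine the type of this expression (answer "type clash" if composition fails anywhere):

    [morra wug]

s

[morra wug]: ⟨⟨e, t⟩, s⟩ applied to ⟨e, t⟩ yields s.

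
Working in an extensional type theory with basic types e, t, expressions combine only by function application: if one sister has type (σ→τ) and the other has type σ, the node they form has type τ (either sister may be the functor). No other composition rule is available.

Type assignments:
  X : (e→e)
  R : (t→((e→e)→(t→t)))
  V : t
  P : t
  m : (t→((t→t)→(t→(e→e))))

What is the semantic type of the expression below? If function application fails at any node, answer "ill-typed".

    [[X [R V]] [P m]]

At [R V], R : (t→((e→e)→(t→t))) takes V : t, giving ((e→e)→(t→t)).
At [X [R V]], [R V] : ((e→e)→(t→t)) takes X : (e→e), giving (t→t).
At [P m], m : (t→((t→t)→(t→(e→e)))) takes P : t, giving ((t→t)→(t→(e→e))).
At [[X [R V]] [P m]], [P m] : ((t→t)→(t→(e→e))) takes [X [R V]] : (t→t), giving (t→(e→e)).

(t→(e→e))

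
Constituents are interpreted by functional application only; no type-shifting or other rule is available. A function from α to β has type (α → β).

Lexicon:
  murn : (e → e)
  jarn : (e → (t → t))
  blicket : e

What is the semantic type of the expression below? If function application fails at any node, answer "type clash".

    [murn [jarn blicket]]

type clash

[jarn blicket]: functor jarn : (e → (t → t)), argument blicket : e; result (t → t).
At [murn [jarn blicket]]: neither (e → e) nor (t → t) can take the other as argument; the node is ill-typed.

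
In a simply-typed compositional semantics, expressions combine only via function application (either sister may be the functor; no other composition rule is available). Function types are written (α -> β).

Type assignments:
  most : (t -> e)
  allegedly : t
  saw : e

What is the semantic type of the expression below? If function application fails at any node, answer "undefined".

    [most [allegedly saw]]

undefined

[allegedly saw]: t and e cannot combine by function application — type clash.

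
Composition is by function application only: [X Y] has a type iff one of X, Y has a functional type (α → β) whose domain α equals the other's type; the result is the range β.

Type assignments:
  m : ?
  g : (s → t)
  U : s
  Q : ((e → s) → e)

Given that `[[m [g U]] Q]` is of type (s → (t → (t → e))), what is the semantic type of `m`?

(t → (((e → s) → e) → (s → (t → (t → e)))))

At [[m [g U]] Q] (required: (s → (t → (t → e)))): Q is ((e → s) → e), which is not a function with range (s → (t → (t → e))); hence [m [g U]] is the functor — type (((e → s) → e) → (s → (t → (t → e)))).
At [m [g U]] (required: (((e → s) → e) → (s → (t → (t → e))))): [g U] is t, which is not a function with range (((e → s) → e) → (s → (t → (t → e)))); hence m is the functor — type (t → (((e → s) → e) → (s → (t → (t → e))))).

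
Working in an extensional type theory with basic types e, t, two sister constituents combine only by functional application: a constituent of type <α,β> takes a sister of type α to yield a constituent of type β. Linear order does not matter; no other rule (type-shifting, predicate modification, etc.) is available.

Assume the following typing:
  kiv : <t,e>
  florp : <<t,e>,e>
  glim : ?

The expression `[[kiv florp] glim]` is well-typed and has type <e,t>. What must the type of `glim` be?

<e,<e,t>>

At [[kiv florp] glim] (required: <e,t>): [kiv florp] is e, which is not a function with range <e,t>; hence glim is the functor — type <e,<e,t>>.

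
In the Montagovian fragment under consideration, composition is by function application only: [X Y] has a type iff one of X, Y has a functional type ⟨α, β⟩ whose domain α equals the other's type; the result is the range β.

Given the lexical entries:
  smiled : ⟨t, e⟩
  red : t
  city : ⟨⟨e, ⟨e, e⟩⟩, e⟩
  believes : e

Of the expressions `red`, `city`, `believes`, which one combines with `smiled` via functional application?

red

red — combines: smiled : ⟨t, e⟩ takes red : t as argument, giving e.
city : ⟨⟨e, ⟨e, e⟩⟩, e⟩ — no; smiled wants t, and city wants ⟨e, ⟨e, e⟩⟩.
believes : e — no; smiled wants t, and believes wants nothing (atomic).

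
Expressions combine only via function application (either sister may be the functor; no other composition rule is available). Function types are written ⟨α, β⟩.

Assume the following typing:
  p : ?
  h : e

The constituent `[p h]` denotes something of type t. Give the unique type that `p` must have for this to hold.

At [p h] (required: t): h is e, which is not a function with range t; hence p is the functor — type ⟨e, t⟩.

⟨e, t⟩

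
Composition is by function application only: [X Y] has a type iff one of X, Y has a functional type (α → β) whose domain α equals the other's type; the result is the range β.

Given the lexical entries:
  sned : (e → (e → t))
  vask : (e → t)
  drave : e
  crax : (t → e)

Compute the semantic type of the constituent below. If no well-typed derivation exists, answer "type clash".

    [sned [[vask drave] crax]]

(e → t)

[vask drave]: functor vask : (e → t), argument drave : e; result t.
[[vask drave] crax]: functor crax : (t → e), argument [vask drave] : t; result e.
[sned [[vask drave] crax]]: functor sned : (e → (e → t)), argument [[vask drave] crax] : e; result (e → t).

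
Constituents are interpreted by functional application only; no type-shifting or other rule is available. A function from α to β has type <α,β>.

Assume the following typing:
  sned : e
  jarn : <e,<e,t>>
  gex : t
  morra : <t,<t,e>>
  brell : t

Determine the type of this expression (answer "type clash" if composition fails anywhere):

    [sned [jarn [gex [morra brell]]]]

At [morra brell], morra : <t,<t,e>> takes brell : t, giving <t,e>.
At [gex [morra brell]], [morra brell] : <t,e> takes gex : t, giving e.
At [jarn [gex [morra brell]]], jarn : <e,<e,t>> takes [gex [morra brell]] : e, giving <e,t>.
At [sned [jarn [gex [morra brell]]]], [jarn [gex [morra brell]]] : <e,t> takes sned : e, giving t.

t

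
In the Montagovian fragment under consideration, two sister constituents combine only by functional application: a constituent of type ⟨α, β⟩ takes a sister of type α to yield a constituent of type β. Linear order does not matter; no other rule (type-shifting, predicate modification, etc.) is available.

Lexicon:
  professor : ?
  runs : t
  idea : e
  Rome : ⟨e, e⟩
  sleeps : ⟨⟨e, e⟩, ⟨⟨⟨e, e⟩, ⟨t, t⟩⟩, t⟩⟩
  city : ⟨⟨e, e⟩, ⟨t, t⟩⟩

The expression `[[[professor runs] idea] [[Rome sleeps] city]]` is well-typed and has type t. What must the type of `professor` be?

⟨t, ⟨e, ⟨t, t⟩⟩⟩

[[[professor runs] idea] [[Rome sleeps] city]] is required to be t. [[Rome sleeps] city] : t cannot yield t as functor, so [[professor runs] idea] : ⟨t, t⟩.
[[professor runs] idea] is required to be ⟨t, t⟩. idea : e cannot yield ⟨t, t⟩ as functor, so [professor runs] : ⟨e, ⟨t, t⟩⟩.
[professor runs] is required to be ⟨e, ⟨t, t⟩⟩. runs : t cannot yield ⟨e, ⟨t, t⟩⟩ as functor, so professor : ⟨t, ⟨e, ⟨t, t⟩⟩⟩.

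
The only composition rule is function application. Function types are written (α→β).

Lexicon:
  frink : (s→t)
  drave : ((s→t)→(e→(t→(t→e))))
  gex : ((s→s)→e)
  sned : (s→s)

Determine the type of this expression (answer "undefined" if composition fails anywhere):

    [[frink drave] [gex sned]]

[frink drave]: functor drave : ((s→t)→(e→(t→(t→e)))), argument frink : (s→t); result (e→(t→(t→e))).
[gex sned]: functor gex : ((s→s)→e), argument sned : (s→s); result e.
[[frink drave] [gex sned]]: functor [frink drave] : (e→(t→(t→e))), argument [gex sned] : e; result (t→(t→e)).

(t→(t→e))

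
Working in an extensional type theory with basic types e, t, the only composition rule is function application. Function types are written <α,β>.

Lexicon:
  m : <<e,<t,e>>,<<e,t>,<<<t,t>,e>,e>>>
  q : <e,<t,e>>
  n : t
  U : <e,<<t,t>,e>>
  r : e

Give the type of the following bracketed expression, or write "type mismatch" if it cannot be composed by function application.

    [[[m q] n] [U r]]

type mismatch

[m q]: m is <<e,<t,e>>,<<e,t>,<<<t,t>,e>,e>>>, q is <e,<t,e>>; result <<e,t>,<<<t,t>,e>,e>>.
[[m q] n]: <<e,t>,<<<t,t>,e>,e>> and t cannot combine by function application — type clash.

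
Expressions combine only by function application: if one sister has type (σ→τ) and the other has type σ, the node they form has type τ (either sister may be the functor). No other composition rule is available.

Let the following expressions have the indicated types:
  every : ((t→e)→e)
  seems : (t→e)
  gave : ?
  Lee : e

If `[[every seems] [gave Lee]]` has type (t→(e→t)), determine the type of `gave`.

(e→(e→(t→(e→t))))

[[every seems] [gave Lee]] is required to be (t→(e→t)). [every seems] : e cannot yield (t→(e→t)) as functor, so [gave Lee] : (e→(t→(e→t))).
[gave Lee] is required to be (e→(t→(e→t))). Lee : e cannot yield (e→(t→(e→t))) as functor, so gave : (e→(e→(t→(e→t)))).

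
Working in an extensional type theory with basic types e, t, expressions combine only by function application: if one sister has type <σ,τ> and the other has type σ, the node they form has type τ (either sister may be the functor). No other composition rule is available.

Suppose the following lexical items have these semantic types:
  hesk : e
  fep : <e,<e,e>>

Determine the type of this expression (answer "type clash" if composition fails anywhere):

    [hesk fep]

At [hesk fep], fep : <e,<e,e>> takes hesk : e, giving <e,e>.

<e,e>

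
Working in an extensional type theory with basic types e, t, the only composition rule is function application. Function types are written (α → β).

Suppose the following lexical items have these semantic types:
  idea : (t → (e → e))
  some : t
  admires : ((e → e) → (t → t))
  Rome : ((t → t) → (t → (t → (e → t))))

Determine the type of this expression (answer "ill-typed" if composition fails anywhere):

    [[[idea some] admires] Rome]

At [idea some], idea : (t → (e → e)) takes some : t, giving (e → e).
At [[idea some] admires], admires : ((e → e) → (t → t)) takes [idea some] : (e → e), giving (t → t).
At [[[idea some] admires] Rome], Rome : ((t → t) → (t → (t → (e → t)))) takes [[idea some] admires] : (t → t), giving (t → (t → (e → t))).

(t → (t → (e → t)))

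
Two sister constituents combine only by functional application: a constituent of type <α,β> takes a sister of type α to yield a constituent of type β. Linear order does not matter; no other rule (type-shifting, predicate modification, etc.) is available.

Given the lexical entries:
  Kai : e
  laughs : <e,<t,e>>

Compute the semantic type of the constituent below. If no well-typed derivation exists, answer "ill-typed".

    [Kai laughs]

<t,e>

[Kai laughs] — laughs of type <e,<t,e>> combines with Kai of type e: type <t,e>.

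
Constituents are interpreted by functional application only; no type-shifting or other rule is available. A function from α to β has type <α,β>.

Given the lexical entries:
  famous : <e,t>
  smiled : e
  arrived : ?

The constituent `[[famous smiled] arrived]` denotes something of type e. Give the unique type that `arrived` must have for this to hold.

For [[famous smiled] arrived] to have type e with [famous smiled] of type t, arrived must be the function: arrived : <t,e>.

<t,e>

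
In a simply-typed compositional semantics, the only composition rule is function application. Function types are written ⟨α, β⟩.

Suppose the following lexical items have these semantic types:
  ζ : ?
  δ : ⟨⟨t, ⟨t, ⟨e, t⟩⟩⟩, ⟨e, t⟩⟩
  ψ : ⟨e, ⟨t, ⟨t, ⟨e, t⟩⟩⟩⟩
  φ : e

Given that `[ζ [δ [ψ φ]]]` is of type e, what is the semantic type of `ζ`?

⟨⟨e, t⟩, e⟩

At [ζ [δ [ψ φ]]] (required: e): [δ [ψ φ]] is ⟨e, t⟩, which is not a function with range e; hence ζ is the functor — type ⟨⟨e, t⟩, e⟩.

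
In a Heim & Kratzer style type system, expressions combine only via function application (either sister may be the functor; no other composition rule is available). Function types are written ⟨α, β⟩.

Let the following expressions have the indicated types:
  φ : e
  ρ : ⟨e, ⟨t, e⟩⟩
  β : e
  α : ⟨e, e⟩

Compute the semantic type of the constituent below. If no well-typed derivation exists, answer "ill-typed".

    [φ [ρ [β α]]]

[β α] — α of type ⟨e, e⟩ combines with β of type e: type e.
[ρ [β α]] — ρ of type ⟨e, ⟨t, e⟩⟩ combines with [β α] of type e: type ⟨t, e⟩.
[φ [ρ [β α]]]: e with ⟨t, e⟩ — neither is a function whose domain matches the other; composition fails here.

ill-typed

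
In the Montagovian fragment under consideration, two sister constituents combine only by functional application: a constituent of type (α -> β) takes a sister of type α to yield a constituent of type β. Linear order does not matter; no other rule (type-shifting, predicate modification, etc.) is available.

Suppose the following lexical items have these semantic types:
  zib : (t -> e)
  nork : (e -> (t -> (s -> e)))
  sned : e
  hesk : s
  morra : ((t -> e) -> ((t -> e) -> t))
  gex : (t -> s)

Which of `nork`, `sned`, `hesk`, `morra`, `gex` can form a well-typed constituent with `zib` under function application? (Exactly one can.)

morra

nork : (e -> (t -> (s -> e))) — no; zib wants t, and nork wants e.
sned : e — no; zib wants t, and sned wants nothing (atomic).
hesk : s — no; zib wants t, and hesk wants nothing (atomic).
morra — combines: morra : ((t -> e) -> ((t -> e) -> t)) takes zib : (t -> e) as argument, giving ((t -> e) -> t).
gex : (t -> s) — no; zib wants t, and gex wants t.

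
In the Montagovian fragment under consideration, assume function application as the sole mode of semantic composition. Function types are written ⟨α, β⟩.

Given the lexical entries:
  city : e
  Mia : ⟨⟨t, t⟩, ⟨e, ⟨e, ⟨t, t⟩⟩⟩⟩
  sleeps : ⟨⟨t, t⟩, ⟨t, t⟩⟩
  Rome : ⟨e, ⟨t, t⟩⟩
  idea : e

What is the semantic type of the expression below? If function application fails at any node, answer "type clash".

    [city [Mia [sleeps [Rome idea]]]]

[Rome idea]: functor Rome : ⟨e, ⟨t, t⟩⟩, argument idea : e; result ⟨t, t⟩.
[sleeps [Rome idea]]: functor sleeps : ⟨⟨t, t⟩, ⟨t, t⟩⟩, argument [Rome idea] : ⟨t, t⟩; result ⟨t, t⟩.
[Mia [sleeps [Rome idea]]]: functor Mia : ⟨⟨t, t⟩, ⟨e, ⟨e, ⟨t, t⟩⟩⟩⟩, argument [sleeps [Rome idea]] : ⟨t, t⟩; result ⟨e, ⟨e, ⟨t, t⟩⟩⟩.
[city [Mia [sleeps [Rome idea]]]]: functor [Mia [sleeps [Rome idea]]] : ⟨e, ⟨e, ⟨t, t⟩⟩⟩, argument city : e; result ⟨e, ⟨t, t⟩⟩.

⟨e, ⟨t, t⟩⟩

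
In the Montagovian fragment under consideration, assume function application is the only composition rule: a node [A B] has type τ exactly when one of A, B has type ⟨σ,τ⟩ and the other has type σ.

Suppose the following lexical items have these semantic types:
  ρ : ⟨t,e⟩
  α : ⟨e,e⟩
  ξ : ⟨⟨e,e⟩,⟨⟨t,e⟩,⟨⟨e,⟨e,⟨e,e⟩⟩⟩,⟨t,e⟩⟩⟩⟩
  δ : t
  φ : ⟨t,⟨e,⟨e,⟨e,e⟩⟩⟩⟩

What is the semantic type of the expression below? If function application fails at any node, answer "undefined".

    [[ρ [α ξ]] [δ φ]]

⟨t,e⟩

At [α ξ], ξ : ⟨⟨e,e⟩,⟨⟨t,e⟩,⟨⟨e,⟨e,⟨e,e⟩⟩⟩,⟨t,e⟩⟩⟩⟩ takes α : ⟨e,e⟩, giving ⟨⟨t,e⟩,⟨⟨e,⟨e,⟨e,e⟩⟩⟩,⟨t,e⟩⟩⟩.
At [ρ [α ξ]], [α ξ] : ⟨⟨t,e⟩,⟨⟨e,⟨e,⟨e,e⟩⟩⟩,⟨t,e⟩⟩⟩ takes ρ : ⟨t,e⟩, giving ⟨⟨e,⟨e,⟨e,e⟩⟩⟩,⟨t,e⟩⟩.
At [δ φ], φ : ⟨t,⟨e,⟨e,⟨e,e⟩⟩⟩⟩ takes δ : t, giving ⟨e,⟨e,⟨e,e⟩⟩⟩.
At [[ρ [α ξ]] [δ φ]], [ρ [α ξ]] : ⟨⟨e,⟨e,⟨e,e⟩⟩⟩,⟨t,e⟩⟩ takes [δ φ] : ⟨e,⟨e,⟨e,e⟩⟩⟩, giving ⟨t,e⟩.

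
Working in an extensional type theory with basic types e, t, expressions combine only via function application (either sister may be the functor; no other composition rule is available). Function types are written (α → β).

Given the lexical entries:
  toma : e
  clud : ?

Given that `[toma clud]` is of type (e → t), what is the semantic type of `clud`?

At [toma clud] (required: (e → t)): toma is e, which is not a function with range (e → t); hence clud is the functor — type (e → (e → t)).

(e → (e → t))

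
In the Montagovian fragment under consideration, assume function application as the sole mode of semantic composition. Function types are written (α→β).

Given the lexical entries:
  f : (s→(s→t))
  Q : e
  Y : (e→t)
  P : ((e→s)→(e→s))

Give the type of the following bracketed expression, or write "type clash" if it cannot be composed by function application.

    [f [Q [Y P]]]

type clash

At [Y P]: neither (e→t) nor ((e→s)→(e→s)) can take the other as argument; the node is ill-typed.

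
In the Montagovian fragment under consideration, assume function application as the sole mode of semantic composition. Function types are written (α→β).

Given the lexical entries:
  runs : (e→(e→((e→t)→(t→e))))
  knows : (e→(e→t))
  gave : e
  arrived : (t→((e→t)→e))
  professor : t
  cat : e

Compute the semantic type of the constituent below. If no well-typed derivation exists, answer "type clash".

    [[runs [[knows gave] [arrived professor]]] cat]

((e→t)→(t→e))

At [knows gave], knows : (e→(e→t)) takes gave : e, giving (e→t).
At [arrived professor], arrived : (t→((e→t)→e)) takes professor : t, giving ((e→t)→e).
At [[knows gave] [arrived professor]], [arrived professor] : ((e→t)→e) takes [knows gave] : (e→t), giving e.
At [runs [[knows gave] [arrived professor]]], runs : (e→(e→((e→t)→(t→e)))) takes [[knows gave] [arrived professor]] : e, giving (e→((e→t)→(t→e))).
At [[runs [[knows gave] [arrived professor]]] cat], [runs [[knows gave] [arrived professor]]] : (e→((e→t)→(t→e))) takes cat : e, giving ((e→t)→(t→e)).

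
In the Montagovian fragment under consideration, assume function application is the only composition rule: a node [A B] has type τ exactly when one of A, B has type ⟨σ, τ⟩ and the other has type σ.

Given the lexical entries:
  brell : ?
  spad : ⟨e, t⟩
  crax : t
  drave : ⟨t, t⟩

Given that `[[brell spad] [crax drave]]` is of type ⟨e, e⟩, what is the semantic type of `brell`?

⟨⟨e, t⟩, ⟨t, ⟨e, e⟩⟩⟩

For [[brell spad] [crax drave]] to have type ⟨e, e⟩ with [crax drave] of type t, [brell spad] must be the function: [brell spad] : ⟨t, ⟨e, e⟩⟩.
For [brell spad] to have type ⟨t, ⟨e, e⟩⟩ with spad of type ⟨e, t⟩, brell must be the function: brell : ⟨⟨e, t⟩, ⟨t, ⟨e, e⟩⟩⟩.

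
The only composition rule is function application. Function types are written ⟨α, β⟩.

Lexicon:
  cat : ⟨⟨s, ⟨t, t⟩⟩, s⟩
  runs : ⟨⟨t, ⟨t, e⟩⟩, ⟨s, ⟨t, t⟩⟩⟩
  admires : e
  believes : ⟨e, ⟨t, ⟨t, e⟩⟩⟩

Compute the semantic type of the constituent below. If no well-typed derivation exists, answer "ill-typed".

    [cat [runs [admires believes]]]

s

[admires believes]: ⟨e, ⟨t, ⟨t, e⟩⟩⟩ applied to e yields ⟨t, ⟨t, e⟩⟩.
[runs [admires believes]]: ⟨⟨t, ⟨t, e⟩⟩, ⟨s, ⟨t, t⟩⟩⟩ applied to ⟨t, ⟨t, e⟩⟩ yields ⟨s, ⟨t, t⟩⟩.
[cat [runs [admires believes]]]: ⟨⟨s, ⟨t, t⟩⟩, s⟩ applied to ⟨s, ⟨t, t⟩⟩ yields s.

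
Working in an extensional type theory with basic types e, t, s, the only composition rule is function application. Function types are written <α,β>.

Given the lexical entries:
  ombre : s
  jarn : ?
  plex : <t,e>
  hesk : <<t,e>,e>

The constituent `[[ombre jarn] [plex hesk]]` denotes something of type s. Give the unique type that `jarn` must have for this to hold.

<s,<e,s>>

For [[ombre jarn] [plex hesk]] to have type s with [plex hesk] of type e, [ombre jarn] must be the function: [ombre jarn] : <e,s>.
For [ombre jarn] to have type <e,s> with ombre of type s, jarn must be the function: jarn : <s,<e,s>>.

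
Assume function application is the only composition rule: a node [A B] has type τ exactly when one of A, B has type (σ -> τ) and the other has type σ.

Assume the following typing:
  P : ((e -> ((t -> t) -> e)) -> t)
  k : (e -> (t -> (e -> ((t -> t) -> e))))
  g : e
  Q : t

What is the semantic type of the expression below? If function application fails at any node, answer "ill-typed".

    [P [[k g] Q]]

t

[k g] — k of type (e -> (t -> (e -> ((t -> t) -> e)))) combines with g of type e: type (t -> (e -> ((t -> t) -> e))).
[[k g] Q] — [k g] of type (t -> (e -> ((t -> t) -> e))) combines with Q of type t: type (e -> ((t -> t) -> e)).
[P [[k g] Q]] — P of type ((e -> ((t -> t) -> e)) -> t) combines with [[k g] Q] of type (e -> ((t -> t) -> e)): type t.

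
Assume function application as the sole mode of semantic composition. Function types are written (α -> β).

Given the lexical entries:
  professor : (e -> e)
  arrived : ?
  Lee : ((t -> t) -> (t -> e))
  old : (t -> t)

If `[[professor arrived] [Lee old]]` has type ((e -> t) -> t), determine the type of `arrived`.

((e -> e) -> ((t -> e) -> ((e -> t) -> t)))

[[professor arrived] [Lee old]] is required to be ((e -> t) -> t). [Lee old] : (t -> e) cannot yield ((e -> t) -> t) as functor, so [professor arrived] : ((t -> e) -> ((e -> t) -> t)).
[professor arrived] is required to be ((t -> e) -> ((e -> t) -> t)). professor : (e -> e) cannot yield ((t -> e) -> ((e -> t) -> t)) as functor, so arrived : ((e -> e) -> ((t -> e) -> ((e -> t) -> t))).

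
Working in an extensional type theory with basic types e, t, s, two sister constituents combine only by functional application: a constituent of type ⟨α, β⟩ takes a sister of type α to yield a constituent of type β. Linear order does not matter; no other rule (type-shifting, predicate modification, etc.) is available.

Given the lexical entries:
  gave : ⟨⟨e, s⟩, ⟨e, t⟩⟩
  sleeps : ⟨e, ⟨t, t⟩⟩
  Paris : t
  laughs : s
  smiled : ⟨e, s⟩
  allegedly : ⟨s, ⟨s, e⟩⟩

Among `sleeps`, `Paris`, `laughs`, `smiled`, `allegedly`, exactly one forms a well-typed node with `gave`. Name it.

smiled

sleeps : ⟨e, ⟨t, t⟩⟩ — does not combine with gave.
Paris : t — does not combine with gave.
laughs : s — does not combine with gave.
smiled — combines: gave : ⟨⟨e, s⟩, ⟨e, t⟩⟩ takes smiled : ⟨e, s⟩ as argument, giving ⟨e, t⟩.
allegedly : ⟨s, ⟨s, e⟩⟩ — does not combine with gave.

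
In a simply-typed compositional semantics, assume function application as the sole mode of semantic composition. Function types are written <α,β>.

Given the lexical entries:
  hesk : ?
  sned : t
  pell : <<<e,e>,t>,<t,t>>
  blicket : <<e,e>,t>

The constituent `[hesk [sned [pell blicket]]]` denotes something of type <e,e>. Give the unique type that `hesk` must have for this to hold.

<t,<e,e>>

For [hesk [sned [pell blicket]]] to have type <e,e> with [sned [pell blicket]] of type t, hesk must be the function: hesk : <t,<e,e>>.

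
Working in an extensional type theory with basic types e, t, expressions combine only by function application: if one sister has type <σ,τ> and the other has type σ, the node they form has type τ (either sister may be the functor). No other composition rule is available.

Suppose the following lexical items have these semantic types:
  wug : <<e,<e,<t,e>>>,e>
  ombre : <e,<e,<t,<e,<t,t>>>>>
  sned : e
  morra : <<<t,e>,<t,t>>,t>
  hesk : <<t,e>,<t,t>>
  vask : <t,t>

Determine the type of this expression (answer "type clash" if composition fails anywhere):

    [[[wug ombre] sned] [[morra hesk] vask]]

type clash

At [wug ombre]: neither <<e,<e,<t,e>>>,e> nor <e,<e,<t,<e,<t,t>>>>> can take the other as argument; the node is ill-typed.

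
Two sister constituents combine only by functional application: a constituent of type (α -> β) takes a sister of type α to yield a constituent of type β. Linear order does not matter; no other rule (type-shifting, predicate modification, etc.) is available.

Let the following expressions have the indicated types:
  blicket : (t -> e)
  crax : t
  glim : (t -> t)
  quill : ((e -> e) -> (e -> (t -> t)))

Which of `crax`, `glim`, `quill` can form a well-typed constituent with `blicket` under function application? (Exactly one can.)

crax — combines: blicket : (t -> e) takes crax : t as argument, giving e.
glim : (t -> t) — neither side's domain matches the other.
quill : ((e -> e) -> (e -> (t -> t))) — neither side's domain matches the other.

crax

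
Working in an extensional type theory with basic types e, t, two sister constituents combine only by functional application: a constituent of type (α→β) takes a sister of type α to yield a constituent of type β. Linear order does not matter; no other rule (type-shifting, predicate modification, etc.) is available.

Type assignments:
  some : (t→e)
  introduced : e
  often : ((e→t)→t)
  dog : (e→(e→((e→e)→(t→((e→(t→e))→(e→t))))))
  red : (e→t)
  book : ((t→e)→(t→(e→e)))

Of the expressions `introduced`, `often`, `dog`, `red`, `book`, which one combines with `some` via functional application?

introduced : e — no; some wants t, and introduced wants nothing (atomic).
often : ((e→t)→t) — no; some wants t, and often wants (e→t).
dog : (e→(e→((e→e)→(t→((e→(t→e))→(e→t)))))) — no; some wants t, and dog wants e.
red : (e→t) — no; some wants t, and red wants e.
book — combines: book : ((t→e)→(t→(e→e))) takes some : (t→e) as argument, giving (t→(e→e)).

book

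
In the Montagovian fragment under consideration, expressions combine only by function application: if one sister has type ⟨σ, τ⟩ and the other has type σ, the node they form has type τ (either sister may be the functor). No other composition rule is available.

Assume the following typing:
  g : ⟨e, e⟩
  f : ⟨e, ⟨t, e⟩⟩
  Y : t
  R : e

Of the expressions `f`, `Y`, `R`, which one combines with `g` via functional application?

R

f : ⟨e, ⟨t, e⟩⟩ — does not combine with g.
Y : t — does not combine with g.
R — combines: g : ⟨e, e⟩ takes R : e as argument, giving e.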